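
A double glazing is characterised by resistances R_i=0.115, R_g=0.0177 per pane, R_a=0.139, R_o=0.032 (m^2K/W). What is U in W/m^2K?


Total thermal resistance (series):
  R_total = R_in + R_glass + R_air + R_glass + R_out
  R_total = 0.115 + 0.0177 + 0.139 + 0.0177 + 0.032 = 0.3214 m^2K/W
U-value = 1 / R_total = 1 / 0.3214 = 3.111 W/m^2K

3.111 W/m^2K


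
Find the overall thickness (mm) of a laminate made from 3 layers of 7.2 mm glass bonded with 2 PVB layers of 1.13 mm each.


Total thickness = glass contribution + PVB contribution
  Glass: 3 * 7.2 = 21.6 mm
  PVB: 2 * 1.13 = 2.26 mm
  Total = 21.6 + 2.26 = 23.86 mm

23.86 mm


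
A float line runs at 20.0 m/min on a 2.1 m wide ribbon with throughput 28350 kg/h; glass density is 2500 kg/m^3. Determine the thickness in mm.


Ribbon cross-section from mass balance:
  Volume rate = throughput / density = 28350 / 2500 = 11.34 m^3/h
  thickness = volume rate / (speed * 60 * width), i.e.
  thickness = throughput / (60 * speed * width * density) * 1000
  thickness = 28350 / (60 * 20.0 * 2.1 * 2500) * 1000 = 4.5 mm

4.5 mm


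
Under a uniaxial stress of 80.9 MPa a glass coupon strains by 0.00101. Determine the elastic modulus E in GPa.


Young's modulus: E = stress / strain
  E = 80.9 MPa / 0.00101 = 80099.01 MPa
Convert to GPa: 80099.01 / 1000 = 80.1 GPa

80.1 GPa


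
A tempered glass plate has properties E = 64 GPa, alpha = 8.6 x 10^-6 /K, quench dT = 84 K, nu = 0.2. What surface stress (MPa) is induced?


Tempering stress: sigma = E * alpha * dT / (1 - nu)
  E (MPa) = 64 * 1000 = 64000
  Numerator = 64000 * (8.6 x 10^-6) * 84 = 46.2336
  Denominator = 1 - 0.2 = 0.8
  sigma = 46.2336 / 0.8 = 57.8 MPa

57.8 MPa


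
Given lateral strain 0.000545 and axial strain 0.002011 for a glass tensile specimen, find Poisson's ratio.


Poisson's ratio: nu = lateral strain / axial strain
  nu = 0.000545 / 0.002011 = 0.271

0.271


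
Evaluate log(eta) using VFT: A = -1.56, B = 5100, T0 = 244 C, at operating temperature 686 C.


VFT equation: log(eta) = A + B / (T - T0)
  T - T0 = 686 - 244 = 442
  B / (T - T0) = 5100 / 442 = 11.538
  log(eta) = -1.56 + 11.538 = 9.978

9.978


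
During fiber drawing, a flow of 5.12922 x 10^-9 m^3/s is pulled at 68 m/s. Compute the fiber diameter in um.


Cross-sectional area from continuity:
  A = Q / v = 5.12922 x 10^-9 / 68 = 7.542971 x 10^-11 m^2
Diameter from circular cross-section:
  d = sqrt(4A / pi) * 10^6 (m -> um)
  d = sqrt(4 * 7.542971 x 10^-11 / pi) * 10^6 = 9.8 um

9.8 um


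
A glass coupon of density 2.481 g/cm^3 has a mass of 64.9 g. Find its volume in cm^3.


Rearrange rho = m / V:
  V = m / rho
  V = 64.9 / 2.481 = 26.159 cm^3

26.159 cm^3


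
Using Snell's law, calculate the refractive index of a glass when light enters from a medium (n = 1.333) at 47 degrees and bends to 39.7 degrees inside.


Apply Snell's law: n1 * sin(theta1) = n2 * sin(theta2)
  n2 = n1 * sin(theta1) / sin(theta2)
  sin(47) = 0.731354
  sin(39.7) = 0.638768
  n2 = 1.333 * 0.731354 / 0.638768 = 1.5262

1.5262


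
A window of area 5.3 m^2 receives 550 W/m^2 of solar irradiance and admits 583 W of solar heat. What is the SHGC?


Rearrange Q = Area * SHGC * Irradiance:
  SHGC = Q / (Area * Irradiance)
  SHGC = 583 / (5.3 * 550) = 0.2

0.2


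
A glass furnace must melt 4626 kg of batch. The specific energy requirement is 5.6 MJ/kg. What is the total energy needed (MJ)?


Total energy = mass * specific energy
  E = 4626 * 5.6 = 25905.6 MJ

25905.6 MJ


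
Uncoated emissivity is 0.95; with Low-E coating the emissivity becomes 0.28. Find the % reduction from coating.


Percentage reduction = (1 - coated/uncoated) * 100
  Ratio = 0.28 / 0.95 = 0.2947
  Reduction = (1 - 0.2947) * 100 = 70.5%

70.5%


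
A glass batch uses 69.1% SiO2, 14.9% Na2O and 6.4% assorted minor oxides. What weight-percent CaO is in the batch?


Pieces sum to 100%:
  CaO = 100 - (SiO2 + Na2O + others)
  CaO = 100 - (69.1 + 14.9 + 6.4) = 9.6%

9.6%


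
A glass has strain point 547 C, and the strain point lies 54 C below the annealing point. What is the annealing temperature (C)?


T_anneal = T_strain + gap:
  T_anneal = 547 + 54 = 601 C

601 C


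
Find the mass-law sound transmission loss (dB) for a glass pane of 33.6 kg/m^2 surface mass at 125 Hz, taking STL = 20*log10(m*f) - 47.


Mass law: STL = 20 * log10(m * f) - 47
  m * f = 33.6 * 125 = 4200
  log10(4200) = 3.62325
  STL = 20 * 3.62325 - 47 = 72.465 - 47 = 25.5 dB

25.5 dB


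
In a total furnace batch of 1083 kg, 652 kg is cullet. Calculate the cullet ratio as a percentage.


Cullet ratio = (cullet mass / total batch mass) * 100
  Ratio = 652 / 1083 * 100 = 60.2%

60.2%


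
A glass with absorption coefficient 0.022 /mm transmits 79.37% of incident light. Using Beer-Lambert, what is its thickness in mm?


Rearrange T = exp(-alpha * thickness):
  thickness = -ln(T) / alpha
  T = 79.37/100 = 0.7937
  ln(T) = -0.23105
  -ln(T) = 0.23105
  thickness = 0.23105 / 0.022 = 10.5 mm

10.5 mm


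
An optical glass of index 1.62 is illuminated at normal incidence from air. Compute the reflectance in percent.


Fresnel reflectance at normal incidence:
  R = ((n - 1)/(n + 1))^2
  (n - 1)/(n + 1) = (1.62 - 1)/(1.62 + 1) = 0.236641
  R = 0.236641^2 = 0.055999
  R(%) = 0.055999 * 100 = 5.6%

5.6%


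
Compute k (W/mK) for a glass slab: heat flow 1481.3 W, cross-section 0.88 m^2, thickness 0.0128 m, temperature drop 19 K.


Fourier's law rearranged: k = Q * t / (A * dT)
  Numerator = 1481.3 * 0.0128 = 18.96064
  Denominator = 0.88 * 19 = 16.72
  k = 18.96064 / 16.72 = 1.134 W/mK

1.134 W/mK


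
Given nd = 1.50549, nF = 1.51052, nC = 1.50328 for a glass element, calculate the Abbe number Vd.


Abbe number formula: Vd = (nd - 1) / (nF - nC)
  nd - 1 = 1.50549 - 1 = 0.50549
  nF - nC = 1.51052 - 1.50328 = 0.00724
  Vd = 0.50549 / 0.00724 = 69.82

69.82


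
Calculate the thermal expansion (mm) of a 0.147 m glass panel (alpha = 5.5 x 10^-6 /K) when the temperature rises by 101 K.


Thermal expansion formula: dL = alpha * L0 * dT
  dL = (5.5 x 10^-6) * 0.147 * 101 = 0.00008166 m
Convert to mm: 0.00008166 * 1000 = 0.0817 mm

0.0817 mm


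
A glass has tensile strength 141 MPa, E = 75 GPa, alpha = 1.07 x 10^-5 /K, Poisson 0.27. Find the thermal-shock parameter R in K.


Thermal shock resistance: R = sigma * (1 - nu) / (E * alpha)
  Numerator = 141 * (1 - 0.27) = 102.93
  Denominator = 75 * 1000 * (1.07 x 10^-5) = 0.8025
  R = 102.93 / 0.8025 = 128.3 K

128.3 K


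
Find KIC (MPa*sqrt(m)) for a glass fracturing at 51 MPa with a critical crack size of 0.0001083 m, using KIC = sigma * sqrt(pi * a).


Fracture toughness: KIC = sigma * sqrt(pi * a)
  pi * a = pi * 0.0001083 = 0.000340234
  sqrt(pi * a) = 0.018445
  KIC = 51 * 0.018445 = 0.941 MPa*sqrt(m)

0.941 MPa*sqrt(m)


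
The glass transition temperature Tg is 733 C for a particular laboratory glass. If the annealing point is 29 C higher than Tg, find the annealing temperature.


The annealing temperature is Tg plus the offset:
  T_anneal = 733 + 29 = 762 C

762 C


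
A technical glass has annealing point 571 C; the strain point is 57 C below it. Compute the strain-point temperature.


Strain point = annealing point - difference:
  T_strain = 571 - 57 = 514 C

514 C


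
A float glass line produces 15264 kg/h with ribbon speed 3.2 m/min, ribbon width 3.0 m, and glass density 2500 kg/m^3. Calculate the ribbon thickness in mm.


Ribbon cross-section from mass balance:
  Volume rate = throughput / density = 15264 / 2500 = 6.1056 m^3/h
  thickness = volume rate / (speed * 60 * width), i.e.
  thickness = throughput / (60 * speed * width * density) * 1000
  thickness = 15264 / (60 * 3.2 * 3.0 * 2500) * 1000 = 10.6 mm

10.6 mm


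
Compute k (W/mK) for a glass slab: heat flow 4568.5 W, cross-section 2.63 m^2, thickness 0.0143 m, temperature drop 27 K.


Fourier's law rearranged: k = Q * t / (A * dT)
  Numerator = 4568.5 * 0.0143 = 65.32955
  Denominator = 2.63 * 27 = 71.01
  k = 65.32955 / 71.01 = 0.92 W/mK

0.92 W/mK


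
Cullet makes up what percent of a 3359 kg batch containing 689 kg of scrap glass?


Cullet ratio = (cullet mass / total batch mass) * 100
  Ratio = 689 / 3359 * 100 = 20.51%

20.51%


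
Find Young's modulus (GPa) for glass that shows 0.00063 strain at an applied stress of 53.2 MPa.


Young's modulus: E = stress / strain
  E = 53.2 MPa / 0.00063 = 84444.44 MPa
Convert to GPa: 84444.44 / 1000 = 84.44 GPa

84.44 GPa


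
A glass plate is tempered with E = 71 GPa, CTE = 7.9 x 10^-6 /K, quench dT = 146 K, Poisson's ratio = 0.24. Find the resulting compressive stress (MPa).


Tempering stress: sigma = E * alpha * dT / (1 - nu)
  E (MPa) = 71 * 1000 = 71000
  Numerator = 71000 * (7.9 x 10^-6) * 146 = 81.8914
  Denominator = 1 - 0.24 = 0.76
  sigma = 81.8914 / 0.76 = 107.8 MPa

107.8 MPa


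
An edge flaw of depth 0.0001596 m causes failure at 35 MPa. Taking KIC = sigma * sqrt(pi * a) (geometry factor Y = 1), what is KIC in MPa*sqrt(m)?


Fracture toughness: KIC = sigma * sqrt(pi * a)
  pi * a = pi * 0.0001596 = 0.000501398
  sqrt(pi * a) = 0.022392
  KIC = 35 * 0.022392 = 0.784 MPa*sqrt(m)

0.784 MPa*sqrt(m)


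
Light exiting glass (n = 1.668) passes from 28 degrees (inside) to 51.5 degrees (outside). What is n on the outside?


Apply Snell's law: n1 * sin(theta1) = n2 * sin(theta2)
  n2 = n1 * sin(theta1) / sin(theta2)
  sin(28) = 0.469472
  sin(51.5) = 0.782608
  n2 = 1.668 * 0.469472 / 0.782608 = 1.0006

1.0006


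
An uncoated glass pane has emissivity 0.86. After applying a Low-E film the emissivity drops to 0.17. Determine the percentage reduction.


Percentage reduction = (1 - coated/uncoated) * 100
  Ratio = 0.17 / 0.86 = 0.1977
  Reduction = (1 - 0.1977) * 100 = 80.2%

80.2%


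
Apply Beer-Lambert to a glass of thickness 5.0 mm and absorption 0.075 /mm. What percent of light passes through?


Beer-Lambert law: T = exp(-alpha * thickness)
  exponent = -0.075 * 5.0 = -0.375
  T = exp(-0.375) = 0.6873
  Percentage = 0.6873 * 100 = 68.73%

68.73%


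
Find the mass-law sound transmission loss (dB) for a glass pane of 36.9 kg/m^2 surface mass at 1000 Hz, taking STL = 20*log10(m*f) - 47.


Mass law: STL = 20 * log10(m * f) - 47
  m * f = 36.9 * 1000 = 36900
  log10(36900) = 4.56703
  STL = 20 * 4.56703 - 47 = 91.3406 - 47 = 44.3 dB

44.3 dB


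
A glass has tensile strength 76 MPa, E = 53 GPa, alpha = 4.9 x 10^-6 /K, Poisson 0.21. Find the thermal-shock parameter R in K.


Thermal shock resistance: R = sigma * (1 - nu) / (E * alpha)
  Numerator = 76 * (1 - 0.21) = 60.04
  Denominator = 53 * 1000 * (4.9 x 10^-6) = 0.2597
  R = 60.04 / 0.2597 = 231.2 K

231.2 K


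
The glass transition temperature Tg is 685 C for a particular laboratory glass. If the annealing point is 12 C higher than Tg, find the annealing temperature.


The annealing temperature is Tg plus the offset:
  T_anneal = 685 + 12 = 697 C

697 C


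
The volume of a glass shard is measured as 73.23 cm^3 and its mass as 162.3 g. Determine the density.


Use the definition of density:
  rho = mass / volume
  rho = 162.3 / 73.23 = 2.216 g/cm^3

2.216 g/cm^3


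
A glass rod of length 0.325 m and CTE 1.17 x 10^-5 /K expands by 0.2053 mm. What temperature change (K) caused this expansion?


Rearrange dL = alpha * L0 * dT for dT:
  dT = dL / (alpha * L0)
  dL (m) = 0.2053 / 1000 = 0.0002053
  dT = 0.0002053 / ((1.17 x 10^-5) * 0.325) = 54.0 K

54.0 K


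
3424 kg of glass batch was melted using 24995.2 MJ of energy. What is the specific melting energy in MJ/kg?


Rearrange E = m * s for s:
  s = E / m
  s = 24995.2 / 3424 = 7.3 MJ/kg

7.3 MJ/kg


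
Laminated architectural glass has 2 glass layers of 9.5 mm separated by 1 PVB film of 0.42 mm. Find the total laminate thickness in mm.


Total thickness = glass contribution + PVB contribution
  Glass: 2 * 9.5 = 19.0 mm
  PVB: 1 * 0.42 = 0.42 mm
  Total = 19.0 + 0.42 = 19.42 mm

19.42 mm


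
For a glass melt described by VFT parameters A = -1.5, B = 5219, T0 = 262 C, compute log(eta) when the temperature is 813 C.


VFT equation: log(eta) = A + B / (T - T0)
  T - T0 = 813 - 262 = 551
  B / (T - T0) = 5219 / 551 = 9.472
  log(eta) = -1.5 + 9.472 = 7.972

7.972


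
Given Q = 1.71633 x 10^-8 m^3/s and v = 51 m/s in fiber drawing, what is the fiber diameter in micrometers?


Cross-sectional area from continuity:
  A = Q / v = 1.71633 x 10^-8 / 51 = 3.365353 x 10^-10 m^2
Diameter from circular cross-section:
  d = sqrt(4A / pi) * 10^6 (m -> um)
  d = sqrt(4 * 3.365353 x 10^-10 / pi) * 10^6 = 20.7 um

20.7 um


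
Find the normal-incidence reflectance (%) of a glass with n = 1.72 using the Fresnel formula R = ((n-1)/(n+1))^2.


Fresnel reflectance at normal incidence:
  R = ((n - 1)/(n + 1))^2
  (n - 1)/(n + 1) = (1.72 - 1)/(1.72 + 1) = 0.264706
  R = 0.264706^2 = 0.0700693
  R(%) = 0.0700693 * 100 = 7.007%

7.007%


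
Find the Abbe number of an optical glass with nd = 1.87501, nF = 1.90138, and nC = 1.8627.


Abbe number formula: Vd = (nd - 1) / (nF - nC)
  nd - 1 = 1.87501 - 1 = 0.87501
  nF - nC = 1.90138 - 1.8627 = 0.03868
  Vd = 0.87501 / 0.03868 = 22.62

22.62


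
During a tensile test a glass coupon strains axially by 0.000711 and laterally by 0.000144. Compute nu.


Poisson's ratio: nu = lateral strain / axial strain
  nu = 0.000144 / 0.000711 = 0.2025

0.2025


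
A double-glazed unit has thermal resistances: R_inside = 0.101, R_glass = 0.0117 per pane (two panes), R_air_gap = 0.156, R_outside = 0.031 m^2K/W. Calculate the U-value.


Total thermal resistance (series):
  R_total = R_in + R_glass + R_air + R_glass + R_out
  R_total = 0.101 + 0.0117 + 0.156 + 0.0117 + 0.031 = 0.3114 m^2K/W
U-value = 1 / R_total = 1 / 0.3114 = 3.211 W/m^2K

3.211 W/m^2K


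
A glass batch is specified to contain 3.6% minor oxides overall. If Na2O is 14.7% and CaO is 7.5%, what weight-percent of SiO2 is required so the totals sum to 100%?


Known pieces sum to 100%:
  SiO2 = 100 - (others + Na2O + CaO)
  SiO2 = 100 - (3.6 + 14.7 + 7.5) = 74.2%

74.2%


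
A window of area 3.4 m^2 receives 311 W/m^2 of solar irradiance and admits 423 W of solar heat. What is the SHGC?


Rearrange Q = Area * SHGC * Irradiance:
  SHGC = Q / (Area * Irradiance)
  SHGC = 423 / (3.4 * 311) = 0.4

0.4


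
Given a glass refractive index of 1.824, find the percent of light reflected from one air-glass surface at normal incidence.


Fresnel reflectance at normal incidence:
  R = ((n - 1)/(n + 1))^2
  (n - 1)/(n + 1) = (1.824 - 1)/(1.824 + 1) = 0.291785
  R = 0.291785^2 = 0.0851385
  R(%) = 0.0851385 * 100 = 8.514%

8.514%


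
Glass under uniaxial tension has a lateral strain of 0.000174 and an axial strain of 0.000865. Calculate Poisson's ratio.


Poisson's ratio: nu = lateral strain / axial strain
  nu = 0.000174 / 0.000865 = 0.2012

0.2012


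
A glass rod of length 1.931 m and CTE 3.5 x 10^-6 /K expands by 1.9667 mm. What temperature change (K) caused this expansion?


Rearrange dL = alpha * L0 * dT for dT:
  dT = dL / (alpha * L0)
  dL (m) = 1.9667 / 1000 = 0.0019667
  dT = 0.0019667 / ((3.5 x 10^-6) * 1.931) = 291.0 K

291.0 K


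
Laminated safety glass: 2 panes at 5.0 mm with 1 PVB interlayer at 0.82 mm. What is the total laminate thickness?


Total thickness = glass contribution + PVB contribution
  Glass: 2 * 5.0 = 10.0 mm
  PVB: 1 * 0.82 = 0.82 mm
  Total = 10.0 + 0.82 = 10.82 mm

10.82 mm


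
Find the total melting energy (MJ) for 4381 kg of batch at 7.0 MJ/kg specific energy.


Total energy = mass * specific energy
  E = 4381 * 7.0 = 30667 MJ

30667 MJ


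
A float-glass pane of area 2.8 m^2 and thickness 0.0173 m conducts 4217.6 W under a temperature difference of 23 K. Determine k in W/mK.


Fourier's law rearranged: k = Q * t / (A * dT)
  Numerator = 4217.6 * 0.0173 = 72.96448
  Denominator = 2.8 * 23 = 64.4
  k = 72.96448 / 64.4 = 1.133 W/mK

1.133 W/mK


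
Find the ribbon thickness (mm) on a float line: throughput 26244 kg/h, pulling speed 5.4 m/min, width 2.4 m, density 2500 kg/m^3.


Ribbon cross-section from mass balance:
  Volume rate = throughput / density = 26244 / 2500 = 10.4976 m^3/h
  thickness = volume rate / (speed * 60 * width), i.e.
  thickness = throughput / (60 * speed * width * density) * 1000
  thickness = 26244 / (60 * 5.4 * 2.4 * 2500) * 1000 = 13.5 mm

13.5 mm


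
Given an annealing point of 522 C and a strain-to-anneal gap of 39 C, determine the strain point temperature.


Strain point = annealing point - difference:
  T_strain = 522 - 39 = 483 C

483 C


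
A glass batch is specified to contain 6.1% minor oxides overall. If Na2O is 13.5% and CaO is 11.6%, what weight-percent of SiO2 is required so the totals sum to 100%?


Known pieces sum to 100%:
  SiO2 = 100 - (others + Na2O + CaO)
  SiO2 = 100 - (6.1 + 13.5 + 11.6) = 68.8%

68.8%


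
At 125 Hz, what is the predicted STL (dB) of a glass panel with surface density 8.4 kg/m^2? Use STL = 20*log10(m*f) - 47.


Mass law: STL = 20 * log10(m * f) - 47
  m * f = 8.4 * 125 = 1050
  log10(1050) = 3.02119
  STL = 20 * 3.02119 - 47 = 60.4238 - 47 = 13.4 dB

13.4 dB


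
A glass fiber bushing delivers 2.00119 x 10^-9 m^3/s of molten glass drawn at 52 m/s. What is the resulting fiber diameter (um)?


Cross-sectional area from continuity:
  A = Q / v = 2.00119 x 10^-9 / 52 = 3.848442 x 10^-11 m^2
Diameter from circular cross-section:
  d = sqrt(4A / pi) * 10^6 (m -> um)
  d = sqrt(4 * 3.848442 x 10^-11 / pi) * 10^6 = 7.0 um

7.0 um


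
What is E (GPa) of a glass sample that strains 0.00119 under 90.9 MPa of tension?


Young's modulus: E = stress / strain
  E = 90.9 MPa / 0.00119 = 76386.55 MPa
Convert to GPa: 76386.55 / 1000 = 76.39 GPa

76.39 GPa


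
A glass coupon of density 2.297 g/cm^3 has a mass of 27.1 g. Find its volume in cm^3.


Rearrange rho = m / V:
  V = m / rho
  V = 27.1 / 2.297 = 11.798 cm^3

11.798 cm^3


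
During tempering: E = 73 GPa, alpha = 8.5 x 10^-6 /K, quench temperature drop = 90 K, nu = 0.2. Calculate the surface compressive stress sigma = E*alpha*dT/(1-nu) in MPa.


Tempering stress: sigma = E * alpha * dT / (1 - nu)
  E (MPa) = 73 * 1000 = 73000
  Numerator = 73000 * (8.5 x 10^-6) * 90 = 55.845
  Denominator = 1 - 0.2 = 0.8
  sigma = 55.845 / 0.8 = 69.8 MPa

69.8 MPa


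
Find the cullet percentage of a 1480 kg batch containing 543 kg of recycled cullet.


Cullet ratio = (cullet mass / total batch mass) * 100
  Ratio = 543 / 1480 * 100 = 36.69%

36.69%


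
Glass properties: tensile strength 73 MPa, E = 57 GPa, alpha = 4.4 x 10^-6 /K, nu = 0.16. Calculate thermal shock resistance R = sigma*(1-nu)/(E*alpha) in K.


Thermal shock resistance: R = sigma * (1 - nu) / (E * alpha)
  Numerator = 73 * (1 - 0.16) = 61.32
  Denominator = 57 * 1000 * (4.4 x 10^-6) = 0.2508
  R = 61.32 / 0.2508 = 244.5 K

244.5 K


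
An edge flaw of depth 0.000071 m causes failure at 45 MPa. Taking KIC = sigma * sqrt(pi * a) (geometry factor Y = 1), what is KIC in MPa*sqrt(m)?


Fracture toughness: KIC = sigma * sqrt(pi * a)
  pi * a = pi * 0.000071 = 0.000223053
  sqrt(pi * a) = 0.014935
  KIC = 45 * 0.014935 = 0.672 MPa*sqrt(m)

0.672 MPa*sqrt(m)


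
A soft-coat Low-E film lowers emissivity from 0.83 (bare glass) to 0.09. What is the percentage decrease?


Percentage reduction = (1 - coated/uncoated) * 100
  Ratio = 0.09 / 0.83 = 0.1084
  Reduction = (1 - 0.1084) * 100 = 89.2%

89.2%


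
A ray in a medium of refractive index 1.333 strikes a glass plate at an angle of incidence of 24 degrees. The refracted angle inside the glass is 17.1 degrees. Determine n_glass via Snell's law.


Apply Snell's law: n1 * sin(theta1) = n2 * sin(theta2)
  n2 = n1 * sin(theta1) / sin(theta2)
  sin(24) = 0.406737
  sin(17.1) = 0.29404
  n2 = 1.333 * 0.406737 / 0.29404 = 1.8439

1.8439


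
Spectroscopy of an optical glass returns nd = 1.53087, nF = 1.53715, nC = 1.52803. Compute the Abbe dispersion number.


Abbe number formula: Vd = (nd - 1) / (nF - nC)
  nd - 1 = 1.53087 - 1 = 0.53087
  nF - nC = 1.53715 - 1.52803 = 0.00912
  Vd = 0.53087 / 0.00912 = 58.21

58.21


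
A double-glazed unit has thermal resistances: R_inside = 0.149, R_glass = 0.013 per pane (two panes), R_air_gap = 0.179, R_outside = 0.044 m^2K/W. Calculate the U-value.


Total thermal resistance (series):
  R_total = R_in + R_glass + R_air + R_glass + R_out
  R_total = 0.149 + 0.013 + 0.179 + 0.013 + 0.044 = 0.398 m^2K/W
U-value = 1 / R_total = 1 / 0.398 = 2.513 W/m^2K

2.513 W/m^2K


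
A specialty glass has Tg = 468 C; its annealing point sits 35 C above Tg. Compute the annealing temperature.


The annealing temperature is Tg plus the offset:
  T_anneal = 468 + 35 = 503 C

503 C


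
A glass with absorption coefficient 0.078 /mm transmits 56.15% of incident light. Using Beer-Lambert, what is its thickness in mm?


Rearrange T = exp(-alpha * thickness):
  thickness = -ln(T) / alpha
  T = 56.15/100 = 0.5615
  ln(T) = -0.57714
  -ln(T) = 0.57714
  thickness = 0.57714 / 0.078 = 7.4 mm

7.4 mm


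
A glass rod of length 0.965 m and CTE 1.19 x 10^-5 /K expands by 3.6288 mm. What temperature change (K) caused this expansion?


Rearrange dL = alpha * L0 * dT for dT:
  dT = dL / (alpha * L0)
  dL (m) = 3.6288 / 1000 = 0.0036288
  dT = 0.0036288 / ((1.19 x 10^-5) * 0.965) = 316.0 K

316.0 K


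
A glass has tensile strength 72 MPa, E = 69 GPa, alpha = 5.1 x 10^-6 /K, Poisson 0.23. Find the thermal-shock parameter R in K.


Thermal shock resistance: R = sigma * (1 - nu) / (E * alpha)
  Numerator = 72 * (1 - 0.23) = 55.44
  Denominator = 69 * 1000 * (5.1 x 10^-6) = 0.3519
  R = 55.44 / 0.3519 = 157.5 K

157.5 K


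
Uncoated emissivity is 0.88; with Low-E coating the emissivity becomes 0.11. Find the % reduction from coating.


Percentage reduction = (1 - coated/uncoated) * 100
  Ratio = 0.11 / 0.88 = 0.125
  Reduction = (1 - 0.125) * 100 = 87.5%

87.5%


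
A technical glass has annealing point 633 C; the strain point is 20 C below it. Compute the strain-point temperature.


Strain point = annealing point - difference:
  T_strain = 633 - 20 = 613 C

613 C


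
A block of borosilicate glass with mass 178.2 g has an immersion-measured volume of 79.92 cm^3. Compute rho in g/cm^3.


Use the definition of density:
  rho = mass / volume
  rho = 178.2 / 79.92 = 2.23 g/cm^3

2.23 g/cm^3


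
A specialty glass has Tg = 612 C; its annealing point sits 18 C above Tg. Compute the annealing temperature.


The annealing temperature is Tg plus the offset:
  T_anneal = 612 + 18 = 630 C

630 C


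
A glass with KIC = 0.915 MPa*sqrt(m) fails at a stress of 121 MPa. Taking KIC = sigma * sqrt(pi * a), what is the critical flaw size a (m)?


Rearrange KIC = sigma * sqrt(pi * a):
  sqrt(pi * a) = KIC / sigma
  sqrt(pi * a) = 0.915 / 121 = 0.007562
  a = (KIC / sigma)^2 / pi
  a = 0.007562^2 / pi = 0.0000182 m

0.0000182 m


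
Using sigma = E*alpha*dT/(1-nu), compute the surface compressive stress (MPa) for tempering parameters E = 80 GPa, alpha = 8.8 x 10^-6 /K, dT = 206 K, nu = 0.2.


Tempering stress: sigma = E * alpha * dT / (1 - nu)
  E (MPa) = 80 * 1000 = 80000
  Numerator = 80000 * (8.8 x 10^-6) * 206 = 145.024
  Denominator = 1 - 0.2 = 0.8
  sigma = 145.024 / 0.8 = 181.3 MPa

181.3 MPa


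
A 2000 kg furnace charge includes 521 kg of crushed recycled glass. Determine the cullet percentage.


Cullet ratio = (cullet mass / total batch mass) * 100
  Ratio = 521 / 2000 * 100 = 26.05%

26.05%


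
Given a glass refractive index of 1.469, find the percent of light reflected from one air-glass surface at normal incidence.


Fresnel reflectance at normal incidence:
  R = ((n - 1)/(n + 1))^2
  (n - 1)/(n + 1) = (1.469 - 1)/(1.469 + 1) = 0.189955
  R = 0.189955^2 = 0.0360829
  R(%) = 0.0360829 * 100 = 3.608%

3.608%


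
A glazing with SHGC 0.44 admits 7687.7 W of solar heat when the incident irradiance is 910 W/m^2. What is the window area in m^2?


Rearrange Q = Area * SHGC * Irradiance:
  Area = Q / (SHGC * Irradiance)
  Area = 7687.7 / (0.44 * 910) = 19.2 m^2

19.2 m^2


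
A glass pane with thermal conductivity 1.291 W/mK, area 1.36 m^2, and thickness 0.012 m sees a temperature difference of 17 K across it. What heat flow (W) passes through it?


Fourier's law: Q = k * A * dT / t
  Q = 1.291 * 1.36 * 17 / 0.012
  Q = 29.84792 / 0.012 = 2487.3 W

2487.3 W


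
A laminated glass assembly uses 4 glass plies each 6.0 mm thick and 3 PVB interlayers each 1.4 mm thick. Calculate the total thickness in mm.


Total thickness = glass contribution + PVB contribution
  Glass: 4 * 6.0 = 24.0 mm
  PVB: 3 * 1.4 = 4.2 mm
  Total = 24.0 + 4.2 = 28.2 mm

28.2 mm


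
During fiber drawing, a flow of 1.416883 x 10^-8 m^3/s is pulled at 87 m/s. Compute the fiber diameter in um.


Cross-sectional area from continuity:
  A = Q / v = 1.416883 x 10^-8 / 87 = 1.628601 x 10^-10 m^2
Diameter from circular cross-section:
  d = sqrt(4A / pi) * 10^6 (m -> um)
  d = sqrt(4 * 1.628601 x 10^-10 / pi) * 10^6 = 14.4 um

14.4 um


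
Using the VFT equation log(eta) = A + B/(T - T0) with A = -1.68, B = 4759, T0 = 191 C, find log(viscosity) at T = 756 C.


VFT equation: log(eta) = A + B / (T - T0)
  T - T0 = 756 - 191 = 565
  B / (T - T0) = 4759 / 565 = 8.423
  log(eta) = -1.68 + 8.423 = 6.743

6.743


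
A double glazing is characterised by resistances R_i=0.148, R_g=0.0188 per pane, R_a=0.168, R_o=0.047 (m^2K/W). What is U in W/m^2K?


Total thermal resistance (series):
  R_total = R_in + R_glass + R_air + R_glass + R_out
  R_total = 0.148 + 0.0188 + 0.168 + 0.0188 + 0.047 = 0.4006 m^2K/W
U-value = 1 / R_total = 1 / 0.4006 = 2.496 W/m^2K

2.496 W/m^2K


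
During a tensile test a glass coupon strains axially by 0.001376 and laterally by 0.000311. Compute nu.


Poisson's ratio: nu = lateral strain / axial strain
  nu = 0.000311 / 0.001376 = 0.226

0.226


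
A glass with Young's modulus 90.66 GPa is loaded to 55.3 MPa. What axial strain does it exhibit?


Rearrange E = sigma / epsilon:
  epsilon = sigma / E
  E (MPa) = 90.66 * 1000 = 90660
  epsilon = 55.3 / 90660 = 0.00061

0.00061


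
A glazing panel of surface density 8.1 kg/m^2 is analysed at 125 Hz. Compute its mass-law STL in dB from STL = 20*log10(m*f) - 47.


Mass law: STL = 20 * log10(m * f) - 47
  m * f = 8.1 * 125 = 1012.5
  log10(1012.5) = 3.0054
  STL = 20 * 3.0054 - 47 = 60.108 - 47 = 13.1 dB

13.1 dB


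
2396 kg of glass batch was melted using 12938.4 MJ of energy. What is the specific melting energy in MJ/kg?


Rearrange E = m * s for s:
  s = E / m
  s = 12938.4 / 2396 = 5.4 MJ/kg

5.4 MJ/kg


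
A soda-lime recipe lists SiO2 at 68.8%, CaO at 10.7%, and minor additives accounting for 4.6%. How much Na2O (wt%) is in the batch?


Pieces sum to 100%:
  Na2O = 100 - (SiO2 + CaO + others)
  Na2O = 100 - (68.8 + 10.7 + 4.6) = 15.9%

15.9%


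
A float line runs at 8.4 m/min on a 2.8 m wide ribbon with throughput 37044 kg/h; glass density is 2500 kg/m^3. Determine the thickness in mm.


Ribbon cross-section from mass balance:
  Volume rate = throughput / density = 37044 / 2500 = 14.8176 m^3/h
  thickness = volume rate / (speed * 60 * width), i.e.
  thickness = throughput / (60 * speed * width * density) * 1000
  thickness = 37044 / (60 * 8.4 * 2.8 * 2500) * 1000 = 10.5 mm

10.5 mm


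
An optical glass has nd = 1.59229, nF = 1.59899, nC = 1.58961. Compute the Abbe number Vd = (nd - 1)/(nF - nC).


Abbe number formula: Vd = (nd - 1) / (nF - nC)
  nd - 1 = 1.59229 - 1 = 0.59229
  nF - nC = 1.59899 - 1.58961 = 0.00938
  Vd = 0.59229 / 0.00938 = 63.14

63.14


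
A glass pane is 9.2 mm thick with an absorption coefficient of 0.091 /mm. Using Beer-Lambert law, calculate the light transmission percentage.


Beer-Lambert law: T = exp(-alpha * thickness)
  exponent = -0.091 * 9.2 = -0.8372
  T = exp(-0.8372) = 0.4329
  Percentage = 0.4329 * 100 = 43.29%

43.29%


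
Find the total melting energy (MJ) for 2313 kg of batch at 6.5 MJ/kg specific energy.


Total energy = mass * specific energy
  E = 2313 * 6.5 = 15034.5 MJ

15034.5 MJ


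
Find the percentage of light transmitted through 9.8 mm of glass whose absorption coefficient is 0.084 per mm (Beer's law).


Beer-Lambert law: T = exp(-alpha * thickness)
  exponent = -0.084 * 9.8 = -0.8232
  T = exp(-0.8232) = 0.439
  Percentage = 0.439 * 100 = 43.9%

43.9%


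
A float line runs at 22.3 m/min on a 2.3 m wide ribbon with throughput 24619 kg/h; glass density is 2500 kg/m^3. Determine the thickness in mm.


Ribbon cross-section from mass balance:
  Volume rate = throughput / density = 24619 / 2500 = 9.8476 m^3/h
  thickness = volume rate / (speed * 60 * width), i.e.
  thickness = throughput / (60 * speed * width * density) * 1000
  thickness = 24619 / (60 * 22.3 * 2.3 * 2500) * 1000 = 3.2 mm

3.2 mm


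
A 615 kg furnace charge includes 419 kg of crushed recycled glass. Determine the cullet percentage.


Cullet ratio = (cullet mass / total batch mass) * 100
  Ratio = 419 / 615 * 100 = 68.13%

68.13%


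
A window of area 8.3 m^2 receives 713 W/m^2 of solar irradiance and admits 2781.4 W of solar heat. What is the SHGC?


Rearrange Q = Area * SHGC * Irradiance:
  SHGC = Q / (Area * Irradiance)
  SHGC = 2781.4 / (8.3 * 713) = 0.47

0.47


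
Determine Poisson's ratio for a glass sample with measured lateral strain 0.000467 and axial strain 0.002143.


Poisson's ratio: nu = lateral strain / axial strain
  nu = 0.000467 / 0.002143 = 0.2179

0.2179


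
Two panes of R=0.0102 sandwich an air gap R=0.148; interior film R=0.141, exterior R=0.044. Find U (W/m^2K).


Total thermal resistance (series):
  R_total = R_in + R_glass + R_air + R_glass + R_out
  R_total = 0.141 + 0.0102 + 0.148 + 0.0102 + 0.044 = 0.3534 m^2K/W
U-value = 1 / R_total = 1 / 0.3534 = 2.83 W/m^2K

2.83 W/m^2K


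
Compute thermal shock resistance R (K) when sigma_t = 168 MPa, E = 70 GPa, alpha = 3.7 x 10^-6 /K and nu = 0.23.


Thermal shock resistance: R = sigma * (1 - nu) / (E * alpha)
  Numerator = 168 * (1 - 0.23) = 129.36
  Denominator = 70 * 1000 * (3.7 x 10^-6) = 0.259
  R = 129.36 / 0.259 = 499.5 K

499.5 K


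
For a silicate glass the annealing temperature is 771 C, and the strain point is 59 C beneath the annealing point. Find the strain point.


Strain point = annealing point - difference:
  T_strain = 771 - 59 = 712 C

712 C


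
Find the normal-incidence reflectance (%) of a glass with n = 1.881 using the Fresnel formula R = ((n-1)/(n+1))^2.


Fresnel reflectance at normal incidence:
  R = ((n - 1)/(n + 1))^2
  (n - 1)/(n + 1) = (1.881 - 1)/(1.881 + 1) = 0.305797
  R = 0.305797^2 = 0.0935118
  R(%) = 0.0935118 * 100 = 9.351%

9.351%


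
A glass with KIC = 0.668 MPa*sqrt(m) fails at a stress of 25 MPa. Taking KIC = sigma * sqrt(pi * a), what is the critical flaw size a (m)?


Rearrange KIC = sigma * sqrt(pi * a):
  sqrt(pi * a) = KIC / sigma
  sqrt(pi * a) = 0.668 / 25 = 0.02672
  a = (KIC / sigma)^2 / pi
  a = 0.02672^2 / pi = 0.0002273 m

0.0002273 m


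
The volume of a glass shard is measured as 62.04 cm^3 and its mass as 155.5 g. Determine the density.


Use the definition of density:
  rho = mass / volume
  rho = 155.5 / 62.04 = 2.506 g/cm^3

2.506 g/cm^3


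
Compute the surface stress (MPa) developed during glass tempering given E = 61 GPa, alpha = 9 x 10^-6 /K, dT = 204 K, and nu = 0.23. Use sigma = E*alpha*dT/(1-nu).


Tempering stress: sigma = E * alpha * dT / (1 - nu)
  E (MPa) = 61 * 1000 = 61000
  Numerator = 61000 * (9 x 10^-6) * 204 = 111.996
  Denominator = 1 - 0.23 = 0.77
  sigma = 111.996 / 0.77 = 145.4 MPa

145.4 MPa


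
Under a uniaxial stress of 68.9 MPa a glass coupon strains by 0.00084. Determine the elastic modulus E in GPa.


Young's modulus: E = stress / strain
  E = 68.9 MPa / 0.00084 = 82023.81 MPa
Convert to GPa: 82023.81 / 1000 = 82.02 GPa

82.02 GPa


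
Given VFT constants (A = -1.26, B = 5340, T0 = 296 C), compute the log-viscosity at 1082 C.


VFT equation: log(eta) = A + B / (T - T0)
  T - T0 = 1082 - 296 = 786
  B / (T - T0) = 5340 / 786 = 6.794
  log(eta) = -1.26 + 6.794 = 5.534

5.534


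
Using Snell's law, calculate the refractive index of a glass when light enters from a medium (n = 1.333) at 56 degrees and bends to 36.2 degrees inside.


Apply Snell's law: n1 * sin(theta1) = n2 * sin(theta2)
  n2 = n1 * sin(theta1) / sin(theta2)
  sin(56) = 0.829038
  sin(36.2) = 0.590606
  n2 = 1.333 * 0.829038 / 0.590606 = 1.8711

1.8711


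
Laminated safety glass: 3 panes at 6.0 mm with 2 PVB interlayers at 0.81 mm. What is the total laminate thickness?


Total thickness = glass contribution + PVB contribution
  Glass: 3 * 6.0 = 18.0 mm
  PVB: 2 * 0.81 = 1.62 mm
  Total = 18.0 + 1.62 = 19.62 mm

19.62 mm


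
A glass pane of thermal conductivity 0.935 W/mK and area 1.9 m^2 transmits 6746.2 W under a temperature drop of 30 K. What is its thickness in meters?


Fourier's law: t = k * A * dT / Q
  t = 0.935 * 1.9 * 30 / 6746.2
  t = 53.295 / 6746.2 = 0.0079 m

0.0079 m


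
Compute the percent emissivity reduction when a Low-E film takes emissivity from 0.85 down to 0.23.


Percentage reduction = (1 - coated/uncoated) * 100
  Ratio = 0.23 / 0.85 = 0.2706
  Reduction = (1 - 0.2706) * 100 = 72.9%

72.9%


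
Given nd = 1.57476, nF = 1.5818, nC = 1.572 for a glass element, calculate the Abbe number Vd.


Abbe number formula: Vd = (nd - 1) / (nF - nC)
  nd - 1 = 1.57476 - 1 = 0.57476
  nF - nC = 1.5818 - 1.572 = 0.0098
  Vd = 0.57476 / 0.0098 = 58.65

58.65


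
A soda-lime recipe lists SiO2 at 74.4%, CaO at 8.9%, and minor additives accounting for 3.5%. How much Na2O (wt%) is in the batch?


Pieces sum to 100%:
  Na2O = 100 - (SiO2 + CaO + others)
  Na2O = 100 - (74.4 + 8.9 + 3.5) = 13.2%

13.2%


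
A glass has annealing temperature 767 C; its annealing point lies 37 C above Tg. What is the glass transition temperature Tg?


Rearrange T_anneal = Tg + offset for Tg:
  Tg = T_anneal - offset = 767 - 37 = 730 C

730 C


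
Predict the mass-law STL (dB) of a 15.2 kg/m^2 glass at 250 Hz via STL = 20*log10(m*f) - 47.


Mass law: STL = 20 * log10(m * f) - 47
  m * f = 15.2 * 250 = 3800
  log10(3800) = 3.57978
  STL = 20 * 3.57978 - 47 = 71.5956 - 47 = 24.6 dB

24.6 dB


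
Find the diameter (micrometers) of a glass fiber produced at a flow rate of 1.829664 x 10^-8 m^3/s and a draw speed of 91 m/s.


Cross-sectional area from continuity:
  A = Q / v = 1.829664 x 10^-8 / 91 = 2.01062 x 10^-10 m^2
Diameter from circular cross-section:
  d = sqrt(4A / pi) * 10^6 (m -> um)
  d = sqrt(4 * 2.01062 x 10^-10 / pi) * 10^6 = 16.0 um

16.0 um


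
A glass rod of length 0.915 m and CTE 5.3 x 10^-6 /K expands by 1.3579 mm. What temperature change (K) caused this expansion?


Rearrange dL = alpha * L0 * dT for dT:
  dT = dL / (alpha * L0)
  dL (m) = 1.3579 / 1000 = 0.0013579
  dT = 0.0013579 / ((5.3 x 10^-6) * 0.915) = 280.0 K

280.0 K


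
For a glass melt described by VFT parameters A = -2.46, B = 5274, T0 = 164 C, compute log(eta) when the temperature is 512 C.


VFT equation: log(eta) = A + B / (T - T0)
  T - T0 = 512 - 164 = 348
  B / (T - T0) = 5274 / 348 = 15.155
  log(eta) = -2.46 + 15.155 = 12.695

12.695


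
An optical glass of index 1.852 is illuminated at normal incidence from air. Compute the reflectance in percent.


Fresnel reflectance at normal incidence:
  R = ((n - 1)/(n + 1))^2
  (n - 1)/(n + 1) = (1.852 - 1)/(1.852 + 1) = 0.298738
  R = 0.298738^2 = 0.0892444
  R(%) = 0.0892444 * 100 = 8.924%

8.924%


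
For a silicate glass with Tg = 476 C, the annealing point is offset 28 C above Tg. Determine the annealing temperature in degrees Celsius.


The annealing temperature is Tg plus the offset:
  T_anneal = 476 + 28 = 504 C

504 C


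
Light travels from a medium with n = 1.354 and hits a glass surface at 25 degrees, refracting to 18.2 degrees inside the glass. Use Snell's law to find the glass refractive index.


Apply Snell's law: n1 * sin(theta1) = n2 * sin(theta2)
  n2 = n1 * sin(theta1) / sin(theta2)
  sin(25) = 0.422618
  sin(18.2) = 0.312335
  n2 = 1.354 * 0.422618 / 0.312335 = 1.8321

1.8321


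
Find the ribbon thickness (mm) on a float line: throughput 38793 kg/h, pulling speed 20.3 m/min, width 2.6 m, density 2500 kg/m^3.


Ribbon cross-section from mass balance:
  Volume rate = throughput / density = 38793 / 2500 = 15.5172 m^3/h
  thickness = volume rate / (speed * 60 * width), i.e.
  thickness = throughput / (60 * speed * width * density) * 1000
  thickness = 38793 / (60 * 20.3 * 2.6 * 2500) * 1000 = 4.9 mm

4.9 mm


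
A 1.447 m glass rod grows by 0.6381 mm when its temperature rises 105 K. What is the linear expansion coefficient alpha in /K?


Rearrange dL = alpha * L0 * dT for alpha:
  alpha = dL / (L0 * dT)
  alpha = (0.6381 / 1000) / (1.447 * 105) = 0.0000042 /K = 4.2 x 10^-6 /K

4.2 x 10^-6 /K


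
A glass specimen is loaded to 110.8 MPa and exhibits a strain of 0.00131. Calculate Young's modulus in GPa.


Young's modulus: E = stress / strain
  E = 110.8 MPa / 0.00131 = 84580.15 MPa
Convert to GPa: 84580.15 / 1000 = 84.58 GPa

84.58 GPa


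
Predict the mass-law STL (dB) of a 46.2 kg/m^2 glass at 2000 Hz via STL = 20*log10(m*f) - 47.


Mass law: STL = 20 * log10(m * f) - 47
  m * f = 46.2 * 2000 = 92400
  log10(92400) = 4.96567
  STL = 20 * 4.96567 - 47 = 99.3134 - 47 = 52.3 dB

52.3 dB


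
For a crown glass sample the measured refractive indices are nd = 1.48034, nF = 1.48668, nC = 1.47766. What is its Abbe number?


Abbe number formula: Vd = (nd - 1) / (nF - nC)
  nd - 1 = 1.48034 - 1 = 0.48034
  nF - nC = 1.48668 - 1.47766 = 0.00902
  Vd = 0.48034 / 0.00902 = 53.25

53.25


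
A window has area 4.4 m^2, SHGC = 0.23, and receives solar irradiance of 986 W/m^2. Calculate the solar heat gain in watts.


Solar heat gain: Q = Area * SHGC * Irradiance
  Q = 4.4 * 0.23 * 986 = 997.8 W

997.8 W


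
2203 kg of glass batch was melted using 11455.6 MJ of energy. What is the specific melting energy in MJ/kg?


Rearrange E = m * s for s:
  s = E / m
  s = 11455.6 / 2203 = 5.2 MJ/kg

5.2 MJ/kg


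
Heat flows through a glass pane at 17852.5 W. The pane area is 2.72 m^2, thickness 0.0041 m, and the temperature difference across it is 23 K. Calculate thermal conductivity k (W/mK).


Fourier's law rearranged: k = Q * t / (A * dT)
  Numerator = 17852.5 * 0.0041 = 73.19525
  Denominator = 2.72 * 23 = 62.56
  k = 73.19525 / 62.56 = 1.17 W/mK

1.17 W/mK


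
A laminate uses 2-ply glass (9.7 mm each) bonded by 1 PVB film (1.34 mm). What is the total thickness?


Total thickness = glass contribution + PVB contribution
  Glass: 2 * 9.7 = 19.4 mm
  PVB: 1 * 1.34 = 1.34 mm
  Total = 19.4 + 1.34 = 20.74 mm

20.74 mm


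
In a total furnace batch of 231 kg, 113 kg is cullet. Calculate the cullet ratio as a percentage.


Cullet ratio = (cullet mass / total batch mass) * 100
  Ratio = 113 / 231 * 100 = 48.92%

48.92%


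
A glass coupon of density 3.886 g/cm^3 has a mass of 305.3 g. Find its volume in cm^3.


Rearrange rho = m / V:
  V = m / rho
  V = 305.3 / 3.886 = 78.564 cm^3

78.564 cm^3


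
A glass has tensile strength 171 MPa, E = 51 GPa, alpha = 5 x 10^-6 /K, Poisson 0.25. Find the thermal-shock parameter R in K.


Thermal shock resistance: R = sigma * (1 - nu) / (E * alpha)
  Numerator = 171 * (1 - 0.25) = 128.25
  Denominator = 51 * 1000 * (5 x 10^-6) = 0.255
  R = 128.25 / 0.255 = 502.9 K

502.9 K


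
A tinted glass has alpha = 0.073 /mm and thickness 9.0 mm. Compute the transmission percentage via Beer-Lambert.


Beer-Lambert law: T = exp(-alpha * thickness)
  exponent = -0.073 * 9.0 = -0.657
  T = exp(-0.657) = 0.5184
  Percentage = 0.5184 * 100 = 51.84%

51.84%
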